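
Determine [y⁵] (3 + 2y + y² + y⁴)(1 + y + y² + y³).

(3 + 2y + y² + y⁴) has coefficients 3,2,1,0,1 for degrees 0…4.
(1 + y + y² + y³) has coefficients 1,1,1,1,0,0 for degrees 0…5.
[y⁵] = 3·0 + 2·0 + 1·1 + 1·1 = 2.

2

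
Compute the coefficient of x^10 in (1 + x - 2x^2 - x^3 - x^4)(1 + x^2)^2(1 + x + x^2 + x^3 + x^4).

(1 + x - 2x^2 - x^3 - x^4) has coefficients 1,1,-2,-1,-1 for degrees 0…4.
(1 + x^2)^2 has coefficients 1,0,2,0,1,0,0,0,0,0,0 for degrees 0…10.
Finally multiplying by (1 + x + x^2 + x^3 + x^4), the product of all factors after the first has coefficients 1,1,3,3,4,3,3,1,1,0,0 for degrees 0…10.
[x^10] = 1·0 + 1·0 − 2·1 − 1·1 − 1·3 = -6.

-6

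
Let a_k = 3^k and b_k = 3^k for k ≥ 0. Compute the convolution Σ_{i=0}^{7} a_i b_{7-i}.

Write out a_i and b_{7-i} for i = 0,…,7 and sum the products.
Σ = 1·2187 + 3·729 + 9·243 + 27·81 + 81·27 + 243·9 + 729·3 + 2187·1 = 17496.

17496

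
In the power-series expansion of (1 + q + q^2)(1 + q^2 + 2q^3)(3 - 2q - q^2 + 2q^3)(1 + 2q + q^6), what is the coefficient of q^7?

3

(1 + q + q^2) has coefficients 1,1,1 for degrees 0…2.
(1 + q^2 + 2q^3) has coefficients 1,0,1,2,0,0,0,0 for degrees 0…7.
Multiplying by (3 - 2q - q^2 + 2q^3) gives running coefficients 3,-2,2,6,-5,0,4,0 for degrees 0…7.
Finally multiplying by (1 + 2q + q^6), the product of all factors after the first has coefficients 3,4,-2,10,7,-10,7,6 for degrees 0…7.
[q^7] = 1·6 + 1·7 + 1·(-10) = 3.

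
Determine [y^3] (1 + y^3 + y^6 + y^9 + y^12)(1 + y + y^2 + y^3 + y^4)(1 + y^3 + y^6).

(1 + y^3 + y^6 + y^9 + y^12) has coefficients 1,0,0,1 for degrees 0…3.
(1 + y + y^2 + y^3 + y^4) has coefficients 1,1,1,1 for degrees 0…3.
Finally multiplying by (1 + y^3 + y^6), the product of all factors after the first has coefficients 1,1,1,2 for degrees 0…3.
[y^3] = 1·2 + 1·1 = 3.

3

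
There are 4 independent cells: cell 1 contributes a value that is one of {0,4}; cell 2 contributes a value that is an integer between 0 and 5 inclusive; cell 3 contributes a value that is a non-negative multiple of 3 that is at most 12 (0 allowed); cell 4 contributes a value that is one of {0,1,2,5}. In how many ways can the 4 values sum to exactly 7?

11

The generating function for the choices is (1 + z^4)·(1 + z + z^2 + z^3 + z^4 + z^5)·(1 + z^3 + z^6 + z^9 + z^12)·(1 + z + z^2 + z^5); the count is [z^7].
(1 + z^4) has coefficients 1,0,0,0,1 for degrees 0…4.
(1 + z + z^2 + z^3 + z^4 + z^5) has coefficients 1,1,1,1,1,1,0,0 for degrees 0…7.
Multiplying by (1 + z^3 + z^6 + z^9 + z^12) gives running coefficients 1,1,1,2,2,2,2,2 for degrees 0…7.
Finally multiplying by (1 + z + z^2 + z^5), the product of all factors after the first has coefficients 1,2,3,4,5,7,7,7 for degrees 0…7.
[z^7] = 1·7 + 1·4 = 11.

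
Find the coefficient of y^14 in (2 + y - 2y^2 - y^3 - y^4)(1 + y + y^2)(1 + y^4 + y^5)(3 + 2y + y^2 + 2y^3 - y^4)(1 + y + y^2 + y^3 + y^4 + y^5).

-97

(2 + y - 2y^2 - y^3 - y^4) has coefficients 2,1,-2,-1,-1 for degrees 0…4.
(1 + y + y^2) has coefficients 1,1,1,0,0,0,0,0,0,0,0,0,0,0,0 for degrees 0…14.
Multiplying by (1 + y^4 + y^5) gives running coefficients 1,1,1,0,1,2,2,1,0,0,0,0,0,0,0 for degrees 0…14.
Multiplying by (3 + 2y + y^2 + 2y^3 - y^4) gives running coefficients 3,5,6,5,5,9,10,11,7,3,0,-1,0,0,0 for degrees 0…14.
Finally multiplying by (1 + y + y^2 + y^3 + y^4 + y^5), the product of all factors after the first has coefficients 3,8,14,19,24,33,40,46,47,45,40,30,20,9,2 for degrees 0…14.
[y^14] = 2·2 + 1·9 − 2·20 − 1·30 − 1·40 = -97.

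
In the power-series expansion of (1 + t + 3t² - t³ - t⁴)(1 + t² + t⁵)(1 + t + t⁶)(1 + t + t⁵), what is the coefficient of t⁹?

(1 + t + 3t² - t³ - t⁴) has coefficients 1,1,3,-1,-1 for degrees 0…4.
(1 + t² + t⁵) has coefficients 1,0,1,0,0,1,0,0,0,0 for degrees 0…9.
Multiplying by (1 + t + t⁶) gives running coefficients 1,1,1,1,0,1,2,0,1,0 for degrees 0…9.
Finally multiplying by (1 + t + t⁵), the product of all factors after the first has coefficients 1,2,2,2,1,2,4,3,2,1 for degrees 0…9.
[t⁹] = 1·1 + 1·2 + 3·3 − 1·4 − 1·2 = 6.

6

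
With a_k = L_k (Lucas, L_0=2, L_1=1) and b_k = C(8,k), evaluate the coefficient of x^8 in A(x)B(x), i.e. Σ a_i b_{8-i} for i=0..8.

The convolution is the t^8 coefficient of A(t)B(t).
Σ = 2·1 + 1·8 + 3·28 + 4·56 + 7·70 + 11·56 + 18·28 + 29·8 + 47·1 = 2207.

2207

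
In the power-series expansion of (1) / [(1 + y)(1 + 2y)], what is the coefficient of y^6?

Partial fractions give a closed form: a_n = (-1)·(-1)^n + (2)·(-2)^n.
At n = 6: a_6 = 127.

127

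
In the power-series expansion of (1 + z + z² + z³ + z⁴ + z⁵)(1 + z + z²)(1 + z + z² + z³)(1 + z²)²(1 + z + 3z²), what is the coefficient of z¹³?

(1 + z + z² + z³ + z⁴ + z⁵) has coefficients 1,1,1,1,1,1 for degrees 0…5.
(1 + z + z²) has coefficients 1,1,1,0,0,0,0,0,0,0,0,0,0,0 for degrees 0…13.
Multiplying by (1 + z + z² + z³) gives running coefficients 1,2,3,3,2,1,0,0,0,0,0,0,0,0 for degrees 0…13.
Multiplying by (1 + z²)² gives running coefficients 1,2,5,7,9,9,7,5,2,1,0,0,0,0 for degrees 0…13.
Finally multiplying by (1 + z + 3z²), the product of all factors after the first has coefficients 1,3,10,18,31,39,43,39,28,18,7,3,0,0 for degrees 0…13.
[z¹³] = 1·0 + 1·0 + 1·3 + 1·7 + 1·18 + 1·28 = 56.

56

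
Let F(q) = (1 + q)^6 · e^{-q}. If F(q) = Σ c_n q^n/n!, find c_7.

1091

The EGF product rule gives c_7 = Σ_{k_1+k_2=7} C(7; k_1,k_2) · ∏ g_i(k_i), where (1+q)^6 gives the falling factorial (6)_k; e^{-q} gives (-1)^k.
g_1(k) for k = 0…7: 1, 6, 30, 120, 360, 720, 720, 0.
g_2(k) for k = 0…7: 1, -1, 1, -1, 1, -1, 1, -1.
c_7 = Σ_k C(7,k)·g_1(k)·g_2(7−k) = 1·1·(-1) + 7·6·1 + 21·30·(-1) + 35·120·1 + 35·360·(-1) + 21·720·1 + 7·720·(-1) = −1 + 42 − 630 + 4200 − 12600 + 15120 − 5040 = 1091.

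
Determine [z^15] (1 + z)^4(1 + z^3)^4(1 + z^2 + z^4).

36

(1 + z)^4 has coefficients 1,4,6,4,1 for degrees 0…4.
(1 + z^3)^4 has coefficients 1,0,0,4,0,0,6,0,0,4,0,0,1,0,0,0 for degrees 0…15.
Finally multiplying by (1 + z^2 + z^4), the product of all factors after the first has coefficients 1,0,1,4,1,4,6,4,6,4,6,4,1,4,1,0 for degrees 0…15.
[z^15] = 1·0 + 4·1 + 6·4 + 4·1 + 1·4 = 36.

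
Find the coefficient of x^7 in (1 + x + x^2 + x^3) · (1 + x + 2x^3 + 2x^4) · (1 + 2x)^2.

34

(1 + x + x^2 + x^3) has coefficients 1,1,1,1 for degrees 0…3.
(1 + x + 2x^3 + 2x^4) has coefficients 1,1,0,2,2,0,0,0 for degrees 0…7.
Finally multiplying by (1 + 2x)^2, the product of all factors after the first has coefficients 1,5,8,6,10,16,8,0 for degrees 0…7.
[x^7] = 1·0 + 1·8 + 1·16 + 1·10 = 34.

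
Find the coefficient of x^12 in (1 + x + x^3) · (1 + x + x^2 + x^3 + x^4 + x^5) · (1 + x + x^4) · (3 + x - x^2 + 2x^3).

(1 + x + x^3) has coefficients 1,1,0,1 for degrees 0…3.
(1 + x + x^2 + x^3 + x^4 + x^5) has coefficients 1,1,1,1,1,1,0,0,0,0,0,0,0 for degrees 0…12.
Multiplying by (1 + x + x^4) gives running coefficients 1,2,2,2,3,3,2,1,1,1,0,0,0 for degrees 0…12.
Finally multiplying by (3 + x - x^2 + 2x^3), the product of all factors after the first has coefficients 3,7,7,8,13,14,10,8,8,7,2,1,2 for degrees 0…12.
[x^12] = 1·2 + 1·1 + 1·7 = 10.

10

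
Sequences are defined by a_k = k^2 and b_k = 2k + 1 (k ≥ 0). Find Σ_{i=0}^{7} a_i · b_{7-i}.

532

The convolution is the x^7 coefficient of A(x)B(x).
Σ = 0·15 + 1·13 + 4·11 + 9·9 + 16·7 + 25·5 + 36·3 + 49·1 = 532.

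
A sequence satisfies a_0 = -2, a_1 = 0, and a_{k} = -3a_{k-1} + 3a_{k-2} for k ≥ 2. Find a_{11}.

803358

The ordinary generating function has denominator 1 + 3z - 3z^2.
Iterating the recurrence: a_0,…,a_{11} = -2, 0, -6, 18, -72, 270, -1026, 3888, -14742, 55890, -211896, 803358.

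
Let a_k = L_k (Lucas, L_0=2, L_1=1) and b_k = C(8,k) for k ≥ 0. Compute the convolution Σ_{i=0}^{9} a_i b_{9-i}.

Write out a_i and b_{9-i} for i = 0,…,9 and sum the products.
Σ = 2·0 + 1·1 + 3·8 + 4·28 + 7·56 + 11·70 + 18·56 + 29·28 + 47·8 + 76·1 = 3571.

3571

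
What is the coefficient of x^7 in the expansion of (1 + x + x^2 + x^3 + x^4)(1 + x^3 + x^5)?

2

(1 + x + x^2 + x^3 + x^4) has coefficients 1,1,1,1,1 for degrees 0…4.
(1 + x^3 + x^5) has coefficients 1,0,0,1,0,1,0,0 for degrees 0…7.
[x^7] = 1·0 + 1·0 + 1·1 + 1·0 + 1·1 = 2.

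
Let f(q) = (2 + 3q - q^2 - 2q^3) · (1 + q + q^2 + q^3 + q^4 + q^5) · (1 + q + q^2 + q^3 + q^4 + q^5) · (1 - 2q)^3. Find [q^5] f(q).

-5

(2 + 3q - q^2 - 2q^3) has coefficients 2,3,-1,-2 for degrees 0…3.
(1 + q + q^2 + q^3 + q^4 + q^5) has coefficients 1,1,1,1,1,1 for degrees 0…5.
Multiplying by (1 + q + q^2 + q^3 + q^4 + q^5) gives running coefficients 1,2,3,4,5,6 for degrees 0…5.
Finally multiplying by (1 - 2q)^3, the product of all factors after the first has coefficients 1,-4,3,2,1,0 for degrees 0…5.
[q^5] = 2·0 + 3·1 − 1·2 − 2·3 = -5.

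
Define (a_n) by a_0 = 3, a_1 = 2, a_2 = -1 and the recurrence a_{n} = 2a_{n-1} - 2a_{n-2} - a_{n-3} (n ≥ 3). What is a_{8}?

143

The ordinary generating function has denominator 1 - 2x + 2x^2 + x^3.
Iterating the recurrence: a_0,…,a_{8} = 3, 2, -1, -9, -18, -17, 11, 74, 143.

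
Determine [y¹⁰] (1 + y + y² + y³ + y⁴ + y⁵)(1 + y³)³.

(1 + y + y² + y³ + y⁴ + y⁵) has coefficients 1,1,1,1,1,1 for degrees 0…5.
(1 + y³)³ has coefficients 1,0,0,3,0,0,3,0,0,1,0 for degrees 0…10.
[y¹⁰] = 1·0 + 1·1 + 1·0 + 1·0 + 1·3 + 1·0 = 4.

4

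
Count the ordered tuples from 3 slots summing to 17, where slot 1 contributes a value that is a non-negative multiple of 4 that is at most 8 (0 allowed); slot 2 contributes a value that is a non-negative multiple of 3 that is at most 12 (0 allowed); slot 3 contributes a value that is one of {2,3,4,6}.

3

The generating function for the choices is (1 + t^4 + t^8)·(1 + t^3 + t^6 + t^9 + t^12)·(t^2 + t^3 + t^4 + t^6); the count is [t^17].
(1 + t^4 + t^8) has coefficients 1,0,0,0,1,0,0,0,1 for degrees 0…8.
(1 + t^3 + t^6 + t^9 + t^12) has coefficients 1,0,0,1,0,0,1,0,0,1,0,0,1,0,0,0,0,0 for degrees 0…17.
Finally multiplying by (t^2 + t^3 + t^4 + t^6), the product of all factors after the first has coefficients 0,0,1,1,1,1,2,1,1,2,1,1,2,1,1,2,1,0 for degrees 0…17.
[t^17] = 1·0 + 1·1 + 1·2 = 3.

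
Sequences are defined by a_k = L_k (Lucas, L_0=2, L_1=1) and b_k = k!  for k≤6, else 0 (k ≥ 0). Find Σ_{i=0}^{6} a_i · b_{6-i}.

1699

This is [x^6] in the product of the two ordinary generating functions.
Σ = 2·720 + 1·120 + 3·24 + 4·6 + 7·2 + 11·1 + 18·1 = 1699.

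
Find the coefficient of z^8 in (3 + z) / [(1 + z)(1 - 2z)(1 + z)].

The denominator gives the recurrence a_n = 3a_(n−2) + 2a_(n−3) for n ≥ 3; the numerator fixes a_0 = 3, a_1 = 1, a_2 = 9.
Iterating: 3, 1, 9, 9, 29, 45, 105, 193, 405, so a_8 = 405.

405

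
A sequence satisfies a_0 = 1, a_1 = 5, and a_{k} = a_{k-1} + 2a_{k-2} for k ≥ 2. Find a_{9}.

1025

The ordinary generating function has denominator 1 - q - 2q^2.
Iterating the recurrence: a_0,…,a_{9} = 1, 5, 7, 17, 31, 65, 127, 257, 511, 1025.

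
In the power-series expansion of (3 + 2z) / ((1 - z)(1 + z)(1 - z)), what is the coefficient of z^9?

The denominator gives the recurrence a_n = a_(n−1) + a_(n−2) − a_(n−3) for n ≥ 3; the numerator fixes a_0 = 3, a_1 = 5, a_2 = 8.
Iterating: 3, 5, 8, 10, 13, 15, 18, 20, 23, 25, so a_9 = 25.

25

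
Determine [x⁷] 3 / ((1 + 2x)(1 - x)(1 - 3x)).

5802

Partial fractions give a closed form: a_n = (4/5)·(-2)^n + (-1/2)·1^n + (27/10)·3^n.
At n = 7: a_7 = 5802.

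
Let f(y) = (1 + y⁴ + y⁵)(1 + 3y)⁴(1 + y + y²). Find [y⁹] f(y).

(1 + y⁴ + y⁵) has coefficients 1,0,0,0,1,1 for degrees 0…5.
(1 + 3y)⁴ has coefficients 1,12,54,108,81,0,0,0,0,0 for degrees 0…9.
Finally multiplying by (1 + y + y²), the product of all factors after the first has coefficients 1,13,67,174,243,189,81,0,0,0 for degrees 0…9.
[y⁹] = 1·0 + 1·189 + 1·243 = 432.

432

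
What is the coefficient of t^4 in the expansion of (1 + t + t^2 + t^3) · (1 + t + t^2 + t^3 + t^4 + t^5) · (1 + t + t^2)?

(1 + t + t^2 + t^3) has coefficients 1,1,1,1 for degrees 0…3.
(1 + t + t^2 + t^3 + t^4 + t^5) has coefficients 1,1,1,1,1 for degrees 0…4.
Finally multiplying by (1 + t + t^2), the product of all factors after the first has coefficients 1,2,3,3,3 for degrees 0…4.
[t^4] = 1·3 + 1·3 + 1·3 + 1·2 = 11.

11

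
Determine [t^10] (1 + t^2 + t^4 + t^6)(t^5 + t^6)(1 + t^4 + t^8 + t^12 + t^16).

(1 + t^2 + t^4 + t^6) has coefficients 1,0,1,0,1,0,1 for degrees 0…6.
(t^5 + t^6) has coefficients 0,0,0,0,0,1,1,0,0,0,0 for degrees 0…10.
Finally multiplying by (1 + t^4 + t^8 + t^12 + t^16), the product of all factors after the first has coefficients 0,0,0,0,0,1,1,0,0,1,1 for degrees 0…10.
[t^10] = 1·1 + 1·0 + 1·1 + 1·0 = 2.

2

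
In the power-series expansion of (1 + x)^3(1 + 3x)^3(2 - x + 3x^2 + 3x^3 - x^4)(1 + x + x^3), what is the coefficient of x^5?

(1 + x)^3 has coefficients 1,3,3,1 for degrees 0…3.
(1 + 3x)^3 has coefficients 1,9,27,27,0,0 for degrees 0…5.
Multiplying by (2 - x + 3x^2 + 3x^3 - x^4) gives running coefficients 2,17,48,57,80,153 for degrees 0…5.
Finally multiplying by (1 + x + x^3), the product of all factors after the first has coefficients 2,19,65,107,154,281 for degrees 0…5.
[x^5] = 1·281 + 3·154 + 3·107 + 1·65 = 1129.

1129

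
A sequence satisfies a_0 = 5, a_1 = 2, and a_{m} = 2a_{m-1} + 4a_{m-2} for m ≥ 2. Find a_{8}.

The ordinary generating function has denominator 1 - 2x - 4x^2.
Iterating the recurrence: a_0,…,a_{8} = 5, 2, 24, 56, 208, 640, 2112, 6784, 22016.

22016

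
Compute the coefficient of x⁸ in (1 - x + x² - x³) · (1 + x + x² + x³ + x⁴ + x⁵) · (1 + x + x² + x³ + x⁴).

-2

(1 - x + x² - x³) has coefficients 1,-1,1,-1 for degrees 0…3.
(1 + x + x² + x³ + x⁴ + x⁵) has coefficients 1,1,1,1,1,1,0,0,0 for degrees 0…8.
Finally multiplying by (1 + x + x² + x³ + x⁴), the product of all factors after the first has coefficients 1,2,3,4,5,5,4,3,2 for degrees 0…8.
[x⁸] = 1·2 − 1·3 + 1·4 − 1·5 = -2.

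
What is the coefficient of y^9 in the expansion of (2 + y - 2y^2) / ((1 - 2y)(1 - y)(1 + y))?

1365

The denominator gives the recurrence a_n = 2a_(n−1) + a_(n−2) − 2a_(n−3) for n ≥ 3; the numerator fixes a_0 = 2, a_1 = 5, a_2 = 10.
Iterating: 2, 5, 10, 21, 42, 85, 170, 341, 682, 1365, so a_9 = 1365.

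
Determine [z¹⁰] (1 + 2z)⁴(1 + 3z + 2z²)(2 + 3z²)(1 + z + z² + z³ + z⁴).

976

(1 + 2z)⁴ has coefficients 1,8,24,32,16 for degrees 0…4.
(1 + 3z + 2z²) has coefficients 1,3,2,0,0,0,0,0,0,0,0 for degrees 0…10.
Multiplying by (2 + 3z²) gives running coefficients 2,6,7,9,6,0,0,0,0,0,0 for degrees 0…10.
Finally multiplying by (1 + z + z² + z³ + z⁴), the product of all factors after the first has coefficients 2,8,15,24,30,28,22,15,6,0,0 for degrees 0…10.
[z¹⁰] = 1·0 + 8·0 + 24·6 + 32·15 + 16·22 = 976.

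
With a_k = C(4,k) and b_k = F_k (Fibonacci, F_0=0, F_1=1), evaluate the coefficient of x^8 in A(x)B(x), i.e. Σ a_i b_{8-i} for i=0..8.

This is [x^8] in the product of the two ordinary generating functions.
Σ = 1·21 + 4·13 + 6·8 + 4·5 + 1·3 + 0·2 + 0·1 + 0·1 + 0·0 = 144.

144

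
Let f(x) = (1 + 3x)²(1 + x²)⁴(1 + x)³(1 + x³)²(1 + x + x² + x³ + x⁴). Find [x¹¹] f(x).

(1 + 3x)² has coefficients 1,6,9 for degrees 0…2.
(1 + x²)⁴ has coefficients 1,0,4,0,6,0,4,0,1,0,0,0 for degrees 0…11.
Multiplying by (1 + x)³ gives running coefficients 1,3,7,13,18,22,22,18,13,7,3,1 for degrees 0…11.
Multiplying by (1 + x³)² gives running coefficients 1,3,7,15,24,36,49,57,64,64,57,49 for degrees 0…11.
Finally multiplying by (1 + x + x² + x³ + x⁴), the product of all factors after the first has coefficients 1,4,11,26,50,85,131,181,230,270,291,291 for degrees 0…11.
[x¹¹] = 1·291 + 6·291 + 9·270 = 4467.

4467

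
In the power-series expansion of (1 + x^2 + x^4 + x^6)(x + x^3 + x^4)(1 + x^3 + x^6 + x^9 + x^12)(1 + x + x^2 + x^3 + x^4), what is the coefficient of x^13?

21

(1 + x^2 + x^4 + x^6) has coefficients 1,0,1,0,1,0,1 for degrees 0…6.
(x + x^3 + x^4) has coefficients 0,1,0,1,1,0,0,0,0,0,0,0,0,0 for degrees 0…13.
Multiplying by (1 + x^3 + x^6 + x^9 + x^12) gives running coefficients 0,1,0,1,2,0,1,2,0,1,2,0,1,2 for degrees 0…13.
Finally multiplying by (1 + x + x^2 + x^3 + x^4), the product of all factors after the first has coefficients 0,1,1,2,4,4,4,6,5,4,6,5,4,6 for degrees 0…13.
[x^13] = 1·6 + 1·5 + 1·4 + 1·6 = 21.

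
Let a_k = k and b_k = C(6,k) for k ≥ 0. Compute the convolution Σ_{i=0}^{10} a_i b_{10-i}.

The convolution is the x^10 coefficient of A(x)B(x).
Σ = 0·0 + 1·0 + 2·0 + 3·0 + 4·1 + 5·6 + 6·15 + 7·20 + 8·15 + 9·6 + 10·1 = 448.

448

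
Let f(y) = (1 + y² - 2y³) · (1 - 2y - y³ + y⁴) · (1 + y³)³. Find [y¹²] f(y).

(1 + y² - 2y³) has coefficients 1,0,1,-2 for degrees 0…3.
(1 - 2y - y³ + y⁴) has coefficients 1,-2,0,-1,1,0,0,0,0,0,0,0,0 for degrees 0…12.
Finally multiplying by (1 + y³)³, the product of all factors after the first has coefficients 1,-2,0,2,-5,0,0,-3,0,-2,1,0,-1 for degrees 0…12.
[y¹²] = 1·(-1) + 1·1 − 2·(-2) = 4.

4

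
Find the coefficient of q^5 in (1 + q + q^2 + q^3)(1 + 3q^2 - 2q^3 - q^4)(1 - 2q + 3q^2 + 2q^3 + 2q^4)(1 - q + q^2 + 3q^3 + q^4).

17

(1 + q + q^2 + q^3) has coefficients 1,1,1,1 for degrees 0…3.
(1 + 3q^2 - 2q^3 - q^4) has coefficients 1,0,3,-2,-1,0 for degrees 0…5.
Multiplying by (1 - 2q + 3q^2 + 2q^3 + 2q^4) gives running coefficients 1,-2,6,-6,14,2 for degrees 0…5.
Finally multiplying by (1 - q + q^2 + 3q^3 + q^4), the product of all factors after the first has coefficients 1,-3,9,-11,21,-2 for degrees 0…5.
[q^5] = 1·(-2) + 1·21 + 1·(-11) + 1·9 = 17.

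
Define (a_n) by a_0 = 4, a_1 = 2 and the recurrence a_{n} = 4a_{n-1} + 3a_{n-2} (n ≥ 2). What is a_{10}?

The ordinary generating function has denominator 1 - 4z - 3z^2.
Iterating the recurrence: a_0,…,a_{10} = 4, 2, 20, 86, 404, 1874, 8708, 40454, 187940, 873122, 4056308.

4056308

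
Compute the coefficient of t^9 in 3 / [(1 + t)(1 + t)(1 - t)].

The denominator gives the recurrence a_n = −a_(n−1) + a_(n−2) + a_(n−3) for n ≥ 3; the numerator fixes a_0 = 3, a_1 = -3, a_2 = 6.
Iterating: 3, -3, 6, -6, 9, -9, 12, -12, 15, -15, so a_9 = -15.

-15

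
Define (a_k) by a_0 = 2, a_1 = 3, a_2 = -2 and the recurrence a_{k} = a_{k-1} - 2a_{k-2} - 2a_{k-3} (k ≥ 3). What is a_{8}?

-94

The ordinary generating function has denominator 1 - z + 2z^2 + 2z^3.
Iterating the recurrence: a_0,…,a_{8} = 2, 3, -2, -12, -14, 14, 66, 66, -94.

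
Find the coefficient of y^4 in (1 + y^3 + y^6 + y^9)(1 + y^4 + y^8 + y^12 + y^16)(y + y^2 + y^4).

(1 + y^3 + y^6 + y^9) has coefficients 1,0,0,1,0 for degrees 0…4.
(1 + y^4 + y^8 + y^12 + y^16) has coefficients 1,0,0,0,1 for degrees 0…4.
Finally multiplying by (y + y^2 + y^4), the product of all factors after the first has coefficients 0,1,1,0,1 for degrees 0…4.
[y^4] = 1·1 + 1·1 = 2.

2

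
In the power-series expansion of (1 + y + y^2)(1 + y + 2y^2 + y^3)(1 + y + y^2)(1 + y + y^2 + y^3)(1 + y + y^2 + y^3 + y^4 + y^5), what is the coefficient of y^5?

104

(1 + y + y^2) has coefficients 1,1,1 for degrees 0…2.
(1 + y + 2y^2 + y^3) has coefficients 1,1,2,1,0,0 for degrees 0…5.
Multiplying by (1 + y + y^2) gives running coefficients 1,2,4,4,3,1 for degrees 0…5.
Multiplying by (1 + y + y^2 + y^3) gives running coefficients 1,3,7,11,13,12 for degrees 0…5.
Finally multiplying by (1 + y + y^2 + y^3 + y^4 + y^5), the product of all factors after the first has coefficients 1,4,11,22,35,47 for degrees 0…5.
[y^5] = 1·47 + 1·35 + 1·22 = 104.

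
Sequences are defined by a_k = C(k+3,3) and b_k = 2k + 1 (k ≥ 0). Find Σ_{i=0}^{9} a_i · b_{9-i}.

3289

The convolution is the t^9 coefficient of A(t)B(t).
Σ = 1·19 + 4·17 + 10·15 + 20·13 + 35·11 + 56·9 + 84·7 + 120·5 + 165·3 + 220·1 = 3289.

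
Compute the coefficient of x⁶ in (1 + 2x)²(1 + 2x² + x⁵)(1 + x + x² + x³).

(1 + 2x)² has coefficients 1,4,4 for degrees 0…2.
(1 + 2x² + x⁵) has coefficients 1,0,2,0,0,1,0 for degrees 0…6.
Finally multiplying by (1 + x + x² + x³), the product of all factors after the first has coefficients 1,1,3,3,2,3,1 for degrees 0…6.
[x⁶] = 1·1 + 4·3 + 4·2 = 21.

21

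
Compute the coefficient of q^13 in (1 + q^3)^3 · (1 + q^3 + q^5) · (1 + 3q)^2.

33

(1 + q^3)^3 has coefficients 1,0,0,3,0,0,3,0,0,1 for degrees 0…9.
(1 + q^3 + q^5) has coefficients 1,0,0,1,0,1,0,0,0,0,0,0,0,0 for degrees 0…13.
Finally multiplying by (1 + 3q)^2, the product of all factors after the first has coefficients 1,6,9,1,6,10,6,9,0,0,0,0,0,0 for degrees 0…13.
[q^13] = 1·0 + 3·0 + 3·9 + 1·6 = 33.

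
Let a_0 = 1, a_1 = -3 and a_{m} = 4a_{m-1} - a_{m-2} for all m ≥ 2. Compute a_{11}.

The ordinary generating function has denominator 1 - 4z + z^2.
Iterating the recurrence: a_0,…,a_{11} = 1, -3, -13, -49, -183, -683, -2549, -9513, -35503, -132499, -494493, -1845473.

-1845473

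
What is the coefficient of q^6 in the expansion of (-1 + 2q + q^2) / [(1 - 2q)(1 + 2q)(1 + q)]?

Partial fractions give a closed form: a_n = (1/12)·2^n + (-7/4)·(-2)^n + (2/3)·(-1)^n.
At n = 6: a_6 = -106.

-106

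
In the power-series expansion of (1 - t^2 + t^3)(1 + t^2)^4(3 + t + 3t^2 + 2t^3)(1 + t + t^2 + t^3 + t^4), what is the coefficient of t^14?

21

(1 - t^2 + t^3) has coefficients 1,0,-1,1 for degrees 0…3.
(1 + t^2)^4 has coefficients 1,0,4,0,6,0,4,0,1,0,0,0,0,0,0 for degrees 0…14.
Multiplying by (3 + t + 3t^2 + 2t^3) gives running coefficients 3,1,15,6,30,14,30,16,15,9,3,2,0,0,0 for degrees 0…14.
Finally multiplying by (1 + t + t^2 + t^3 + t^4), the product of all factors after the first has coefficients 3,4,19,25,55,66,95,96,105,84,73,45,29,14,5 for degrees 0…14.
[t^14] = 1·5 − 1·29 + 1·45 = 21.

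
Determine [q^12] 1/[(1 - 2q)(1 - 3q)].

Partial fractions give a closed form: a_n = (-2)·2^n + (3)·3^n.
At n = 12: a_12 = 1586131.

1586131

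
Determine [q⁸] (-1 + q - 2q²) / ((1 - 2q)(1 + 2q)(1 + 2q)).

-2304

The denominator gives the recurrence a_n = −2a_(n−1) + 4a_(n−2) + 8a_(n−3) for n ≥ 3; the numerator fixes a_0 = -1, a_1 = 3, a_2 = -12.
Iterating: -1, 3, -12, 28, -80, 176, -448, 960, -2304, so a_8 = -2304.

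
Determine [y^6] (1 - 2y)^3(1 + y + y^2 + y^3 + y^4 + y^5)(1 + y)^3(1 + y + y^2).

(1 - 2y)^3 has coefficients 1,-6,12,-8 for degrees 0…3.
(1 + y + y^2 + y^3 + y^4 + y^5) has coefficients 1,1,1,1,1,1,0 for degrees 0…6.
Multiplying by (1 + y)^3 gives running coefficients 1,4,7,8,8,8,7 for degrees 0…6.
Finally multiplying by (1 + y + y^2), the product of all factors after the first has coefficients 1,5,12,19,23,24,23 for degrees 0…6.
[y^6] = 1·23 − 6·24 + 12·23 − 8·19 = 3.

3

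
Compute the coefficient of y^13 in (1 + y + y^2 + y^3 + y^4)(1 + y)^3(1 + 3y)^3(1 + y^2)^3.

(1 + y + y^2 + y^3 + y^4) has coefficients 1,1,1,1,1 for degrees 0…4.
(1 + y)^3 has coefficients 1,3,3,1,0,0,0,0,0,0,0,0,0,0 for degrees 0…13.
Multiplying by (1 + 3y)^3 gives running coefficients 1,12,57,136,171,108,27,0,0,0,0,0,0,0 for degrees 0…13.
Finally multiplying by (1 + y^2)^3, the product of all factors after the first has coefficients 1,12,60,172,345,552,712,744,651,460,252,108,27,0 for degrees 0…13.
[y^13] = 1·0 + 1·27 + 1·108 + 1·252 + 1·460 = 847.

847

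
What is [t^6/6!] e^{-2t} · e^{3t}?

The EGF product rule gives c_6 = Σ_{k_1+k_2=6} C(6; k_1,k_2) · ∏ g_i(k_i), where e^{-2t} gives (-2)^k; e^{3t} gives (3)^k.
g_1(k) for k = 0…6: 1, -2, 4, -8, 16, -32, 64.
g_2(k) for k = 0…6: 1, 3, 9, 27, 81, 243, 729.
c_6 = Σ_k C(6,k)·g_1(k)·g_2(6−k) = 1·1·729 + 6·(-2)·243 + 15·4·81 + 20·(-8)·27 + 15·16·9 + 6·(-32)·3 + 1·64·1 = 729 − 2916 + 4860 − 4320 + 2160 − 576 + 64 = 1.

1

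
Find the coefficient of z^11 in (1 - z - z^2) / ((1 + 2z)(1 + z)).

The denominator gives the recurrence a_n = −3a_(n−1) − 2a_(n−2) for n ≥ 3; the numerator fixes a_0 = 1, a_1 = -4, a_2 = 9.
Iterating: 1, -4, 9, -19, 39, -79, 159, -319, 639, -1279, 2559, -5119, so a_11 = -5119.

-5119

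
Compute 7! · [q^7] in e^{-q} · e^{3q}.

128

The EGF product rule gives c_7 = Σ_{k_1+k_2=7} C(7; k_1,k_2) · ∏ g_i(k_i), where e^{-q} gives (-1)^k; e^{3q} gives (3)^k.
g_1(k) for k = 0…7: 1, -1, 1, -1, 1, -1, 1, -1.
g_2(k) for k = 0…7: 1, 3, 9, 27, 81, 243, 729, 2187.
c_7 = Σ_k C(7,k)·g_1(k)·g_2(7−k) = 1·1·2187 + 7·(-1)·729 + 21·1·243 + 35·(-1)·81 + 35·1·27 + 21·(-1)·9 + 7·1·3 + 1·(-1)·1 = 2187 − 5103 + 5103 − 2835 + 945 − 189 + 21 − 1 = 128.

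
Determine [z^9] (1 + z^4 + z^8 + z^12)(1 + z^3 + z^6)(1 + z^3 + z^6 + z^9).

(1 + z^4 + z^8 + z^12) has coefficients 1,0,0,0,1,0,0,0,1,0 for degrees 0…9.
(1 + z^3 + z^6) has coefficients 1,0,0,1,0,0,1,0,0,0 for degrees 0…9.
Finally multiplying by (1 + z^3 + z^6 + z^9), the product of all factors after the first has coefficients 1,0,0,2,0,0,3,0,0,3 for degrees 0…9.
[z^9] = 1·3 + 1·0 + 1·0 = 3.

3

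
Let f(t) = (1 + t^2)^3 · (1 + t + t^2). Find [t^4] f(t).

(1 + t^2)^3 has coefficients 1,0,3,0,3 for degrees 0…4.
(1 + t + t^2) has coefficients 1,1,1,0,0 for degrees 0…4.
[t^4] = 1·0 + 3·1 + 3·1 = 6.

6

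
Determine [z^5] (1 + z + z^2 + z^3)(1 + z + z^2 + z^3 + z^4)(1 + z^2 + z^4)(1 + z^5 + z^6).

10

(1 + z + z^2 + z^3) has coefficients 1,1,1,1 for degrees 0…3.
(1 + z + z^2 + z^3 + z^4) has coefficients 1,1,1,1,1,0 for degrees 0…5.
Multiplying by (1 + z^2 + z^4) gives running coefficients 1,1,2,2,3,2 for degrees 0…5.
Finally multiplying by (1 + z^5 + z^6), the product of all factors after the first has coefficients 1,1,2,2,3,3 for degrees 0…5.
[z^5] = 1·3 + 1·3 + 1·2 + 1·2 = 10.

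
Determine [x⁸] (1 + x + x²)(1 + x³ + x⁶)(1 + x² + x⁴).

(1 + x + x²) has coefficients 1,1,1 for degrees 0…2.
(1 + x³ + x⁶) has coefficients 1,0,0,1,0,0,1,0,0 for degrees 0…8.
Finally multiplying by (1 + x² + x⁴), the product of all factors after the first has coefficients 1,0,1,1,1,1,1,1,1 for degrees 0…8.
[x⁸] = 1·1 + 1·1 + 1·1 = 3.

3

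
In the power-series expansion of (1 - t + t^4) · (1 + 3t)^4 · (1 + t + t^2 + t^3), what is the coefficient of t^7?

(1 - t + t^4) has coefficients 1,-1,0,0,1 for degrees 0…4.
(1 + 3t)^4 has coefficients 1,12,54,108,81,0,0,0 for degrees 0…7.
Finally multiplying by (1 + t + t^2 + t^3), the product of all factors after the first has coefficients 1,13,67,175,255,243,189,81 for degrees 0…7.
[t^7] = 1·81 − 1·189 + 1·175 = 67.

67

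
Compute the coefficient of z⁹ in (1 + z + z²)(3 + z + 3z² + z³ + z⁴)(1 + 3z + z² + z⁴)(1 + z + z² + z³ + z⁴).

(1 + z + z²) has coefficients 1,1,1 for degrees 0…2.
(3 + z + 3z² + z³ + z⁴) has coefficients 3,1,3,1,1,0,0,0,0,0 for degrees 0…9.
Multiplying by (1 + 3z + z² + z⁴) gives running coefficients 3,10,9,11,10,5,4,1,1,0 for degrees 0…9.
Finally multiplying by (1 + z + z² + z³ + z⁴), the product of all factors after the first has coefficients 3,13,22,33,43,45,39,31,21,11 for degrees 0…9.
[z⁹] = 1·11 + 1·21 + 1·31 = 63.

63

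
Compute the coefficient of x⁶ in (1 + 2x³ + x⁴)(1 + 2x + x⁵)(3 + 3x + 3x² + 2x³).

28

(1 + 2x³ + x⁴) has coefficients 1,0,0,2,1 for degrees 0…4.
(1 + 2x + x⁵) has coefficients 1,2,0,0,0,1,0 for degrees 0…6.
Finally multiplying by (3 + 3x + 3x² + 2x³), the product of all factors after the first has coefficients 3,9,9,8,4,3,3 for degrees 0…6.
[x⁶] = 1·3 + 2·8 + 1·9 = 28.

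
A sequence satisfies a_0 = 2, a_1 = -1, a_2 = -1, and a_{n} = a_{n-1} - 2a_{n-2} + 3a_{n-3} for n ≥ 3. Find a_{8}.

The ordinary generating function has denominator 1 - y + 2y^2 - 3y^3.
Iterating the recurrence: a_0,…,a_{8} = 2, -1, -1, 7, 6, -11, -2, 38, 9.

9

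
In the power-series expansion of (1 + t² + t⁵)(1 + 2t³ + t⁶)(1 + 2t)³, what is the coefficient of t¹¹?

25

(1 + t² + t⁵) has coefficients 1,0,1,0,0,1 for degrees 0…5.
(1 + 2t³ + t⁶) has coefficients 1,0,0,2,0,0,1,0,0,0,0,0 for degrees 0…11.
Finally multiplying by (1 + 2t)³, the product of all factors after the first has coefficients 1,6,12,10,12,24,17,6,12,8,0,0 for degrees 0…11.
[t¹¹] = 1·0 + 1·8 + 1·17 = 25.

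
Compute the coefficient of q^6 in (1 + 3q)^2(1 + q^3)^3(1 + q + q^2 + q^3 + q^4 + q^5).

66

(1 + 3q)^2 has coefficients 1,6,9 for degrees 0…2.
(1 + q^3)^3 has coefficients 1,0,0,3,0,0,3 for degrees 0…6.
Finally multiplying by (1 + q + q^2 + q^3 + q^4 + q^5), the product of all factors after the first has coefficients 1,1,1,4,4,4,6 for degrees 0…6.
[q^6] = 1·6 + 6·4 + 9·4 = 66.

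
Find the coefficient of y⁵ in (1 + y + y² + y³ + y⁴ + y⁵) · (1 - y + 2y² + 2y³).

(1 + y + y² + y³ + y⁴ + y⁵) has coefficients 1,1,1,1,1,1 for degrees 0…5.
(1 - y + 2y² + 2y³) has coefficients 1,-1,2,2,0,0 for degrees 0…5.
[y⁵] = 1·0 + 1·0 + 1·2 + 1·2 + 1·(-1) + 1·1 = 4.

4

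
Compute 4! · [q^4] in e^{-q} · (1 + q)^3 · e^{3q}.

304

The EGF product rule gives c_4 = Σ_{k_1+k_2+k_3=4} C(4; k_1,k_2,k_3) · ∏ g_i(k_i), where e^{-q} gives (-1)^k; (1+q)^3 gives the falling factorial (3)_k; e^{3q} gives (3)^k.
g_1(k) for k = 0…4: 1, -1, 1, -1, 1.
g_2(k) for k = 0…4: 1, 3, 6, 6, 0.
g_3(k) for k = 0…4: 1, 3, 9, 27, 81.
First combine the last two factors: h(k) = Σ_j C(k,j)·g_2(j)·g_3(k−j) for k = 0…4: 1, 6, 33, 168, 801.
c_4 = Σ_k C(4,k)·g_1(k)·h(4−k) = 1·1·801 + 4·(-1)·168 + 6·1·33 + 4·(-1)·6 + 1·1·1 = 801 − 672 + 198 − 24 + 1 = 304.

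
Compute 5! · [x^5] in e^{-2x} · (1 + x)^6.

The EGF product rule gives c_5 = Σ_{k_1+k_2=5} C(5; k_1,k_2) · ∏ g_i(k_i), where e^{-2x} gives (-2)^k; (1+x)^6 gives the falling factorial (6)_k.
g_1(k) for k = 0…5: 1, -2, 4, -8, 16, -32.
g_2(k) for k = 0…5: 1, 6, 30, 120, 360, 720.
c_5 = Σ_k C(5,k)·g_1(k)·g_2(5−k) = 1·1·720 + 5·(-2)·360 + 10·4·120 + 10·(-8)·30 + 5·16·6 + 1·(-32)·1 = 720 − 3600 + 4800 − 2400 + 480 − 32 = -32.

-32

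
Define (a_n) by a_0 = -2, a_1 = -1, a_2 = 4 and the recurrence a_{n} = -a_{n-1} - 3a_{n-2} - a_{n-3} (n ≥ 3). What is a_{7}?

The ordinary generating function has denominator 1 + x + 3x^2 + x^3.
Iterating the recurrence: a_0,…,a_{7} = -2, -1, 4, 1, -12, 5, 30, -33.

-33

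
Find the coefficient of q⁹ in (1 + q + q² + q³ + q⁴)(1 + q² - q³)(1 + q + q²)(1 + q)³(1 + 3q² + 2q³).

76

(1 + q + q² + q³ + q⁴) has coefficients 1,1,1,1,1 for degrees 0…4.
(1 + q² - q³) has coefficients 1,0,1,-1,0,0,0,0,0,0 for degrees 0…9.
Multiplying by (1 + q + q²) gives running coefficients 1,1,2,0,0,-1,0,0,0,0 for degrees 0…9.
Multiplying by (1 + q)³ gives running coefficients 1,4,8,10,7,1,-3,-3,-1,0 for degrees 0…9.
Finally multiplying by (1 + 3q² + 2q³), the product of all factors after the first has coefficients 1,4,11,24,39,47,38,14,-8,-15 for degrees 0…9.
[q⁹] = 1·(-15) + 1·(-8) + 1·14 + 1·38 + 1·47 = 76.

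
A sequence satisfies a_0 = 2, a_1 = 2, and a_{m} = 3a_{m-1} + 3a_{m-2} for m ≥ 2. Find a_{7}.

8802

The ordinary generating function has denominator 1 - 3y - 3y^2.
Iterating the recurrence: a_0,…,a_{7} = 2, 2, 12, 42, 162, 612, 2322, 8802.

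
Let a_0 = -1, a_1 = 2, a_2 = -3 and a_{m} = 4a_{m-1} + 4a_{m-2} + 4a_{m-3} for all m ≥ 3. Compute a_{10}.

-564928

The ordinary generating function has denominator 1 - 4z - 4z^2 - 4z^3.
Iterating the recurrence: a_0,…,a_{10} = -1, 2, -3, -8, -36, -188, -928, -4608, -22896, -113728, -564928.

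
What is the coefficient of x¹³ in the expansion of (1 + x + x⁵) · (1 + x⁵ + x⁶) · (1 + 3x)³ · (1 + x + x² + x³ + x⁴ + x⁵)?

326

(1 + x + x⁵) has coefficients 1,1,0,0,0,1 for degrees 0…5.
(1 + x⁵ + x⁶) has coefficients 1,0,0,0,0,1,1,0,0,0,0,0,0,0 for degrees 0…13.
Multiplying by (1 + 3x)³ gives running coefficients 1,9,27,27,0,1,10,36,54,27,0,0,0,0 for degrees 0…13.
Finally multiplying by (1 + x + x² + x³ + x⁴ + x⁵), the product of all factors after the first has coefficients 1,10,37,64,64,65,74,101,128,128,128,127,117,81 for degrees 0…13.
[x¹³] = 1·81 + 1·117 + 1·128 = 326.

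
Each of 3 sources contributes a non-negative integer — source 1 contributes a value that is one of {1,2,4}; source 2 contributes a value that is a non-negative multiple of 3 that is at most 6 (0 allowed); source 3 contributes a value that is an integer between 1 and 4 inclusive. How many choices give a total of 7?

The generating function for the choices is (y + y² + y⁴)·(1 + y³ + y⁶)·(y + y² + y³ + y⁴); the count is [y⁷].
(y + y² + y⁴) has coefficients 0,1,1,0,1 for degrees 0…4.
(1 + y³ + y⁶) has coefficients 1,0,0,1,0,0,1,0 for degrees 0…7.
Finally multiplying by (y + y² + y³ + y⁴), the product of all factors after the first has coefficients 0,1,1,1,2,1,1,2 for degrees 0…7.
[y⁷] = 1·1 + 1·1 + 1·1 = 3.

3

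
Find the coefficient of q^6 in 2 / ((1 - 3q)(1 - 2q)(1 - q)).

6050

Partial fractions give a closed form: a_n = (9)·3^n + (-8)·2^n + (1)·1^n.
At n = 6: a_6 = 6050.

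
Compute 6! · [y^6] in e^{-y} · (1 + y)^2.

19

The EGF product rule gives c_6 = Σ_{k_1+k_2=6} C(6; k_1,k_2) · ∏ g_i(k_i), where e^{-y} gives (-1)^k; (1+y)^2 gives the falling factorial (2)_k.
g_1(k) for k = 0…6: 1, -1, 1, -1, 1, -1, 1.
g_2(k) for k = 0…6: 1, 2, 2, 0, 0, 0, 0.
c_6 = Σ_k C(6,k)·g_1(k)·g_2(6−k) = 15·1·2 + 6·(-1)·2 + 1·1·1 = 30 − 12 + 1 = 19.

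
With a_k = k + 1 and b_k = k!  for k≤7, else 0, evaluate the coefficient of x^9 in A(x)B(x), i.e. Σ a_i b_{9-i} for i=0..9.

18821

The convolution is the x^9 coefficient of A(x)B(x).
Σ = 1·0 + 2·0 + 3·5040 + 4·720 + 5·120 + 6·24 + 7·6 + 8·2 + 9·1 + 10·1 = 18821.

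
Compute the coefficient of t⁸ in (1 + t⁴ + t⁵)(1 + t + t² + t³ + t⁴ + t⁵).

2

(1 + t⁴ + t⁵) has coefficients 1,0,0,0,1,1 for degrees 0…5.
(1 + t + t² + t³ + t⁴ + t⁵) has coefficients 1,1,1,1,1,1,0,0,0 for degrees 0…8.
[t⁸] = 1·0 + 1·1 + 1·1 = 2.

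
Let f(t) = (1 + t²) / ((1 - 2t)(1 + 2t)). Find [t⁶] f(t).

The denominator gives the recurrence a_n = 4a_(n−2) for n ≥ 3; the numerator fixes a_0 = 1, a_1 = 0, a_2 = 5.
Iterating: 1, 0, 5, 0, 20, 0, 80, so a_6 = 80.

80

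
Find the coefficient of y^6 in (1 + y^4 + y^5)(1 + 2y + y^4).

2

(1 + y^4 + y^5) has coefficients 1,0,0,0,1,1 for degrees 0…5.
(1 + 2y + y^4) has coefficients 1,2,0,0,1,0,0 for degrees 0…6.
[y^6] = 1·0 + 1·0 + 1·2 = 2.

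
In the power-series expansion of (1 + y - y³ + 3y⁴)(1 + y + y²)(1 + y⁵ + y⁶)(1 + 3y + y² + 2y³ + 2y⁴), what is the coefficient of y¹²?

(1 + y - y³ + 3y⁴) has coefficients 1,1,0,-1,3 for degrees 0…4.
(1 + y + y²) has coefficients 1,1,1,0,0,0,0,0,0,0,0,0,0 for degrees 0…12.
Multiplying by (1 + y⁵ + y⁶) gives running coefficients 1,1,1,0,0,1,2,2,1,0,0,0,0 for degrees 0…12.
Finally multiplying by (1 + 3y + y² + 2y³ + 2y⁴), the product of all factors after the first has coefficients 1,4,5,6,5,5,7,9,11,11,9,6,2 for degrees 0…12.
[y¹²] = 1·2 + 1·6 − 1·11 + 3·11 = 30.

30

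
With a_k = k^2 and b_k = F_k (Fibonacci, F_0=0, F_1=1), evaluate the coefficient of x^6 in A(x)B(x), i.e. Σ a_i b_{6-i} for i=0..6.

76

The convolution is the x^6 coefficient of A(x)B(x).
Σ = 0·8 + 1·5 + 4·3 + 9·2 + 16·1 + 25·1 + 36·0 = 76.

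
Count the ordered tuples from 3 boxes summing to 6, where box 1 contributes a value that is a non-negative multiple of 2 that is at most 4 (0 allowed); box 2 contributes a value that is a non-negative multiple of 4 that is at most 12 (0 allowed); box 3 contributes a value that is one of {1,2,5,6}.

3

The generating function for the choices is (1 + y^2 + y^4)·(1 + y^4 + y^8 + y^12)·(y + y^2 + y^5 + y^6); the count is [y^6].
(1 + y^2 + y^4) has coefficients 1,0,1,0,1 for degrees 0…4.
(1 + y^4 + y^8 + y^12) has coefficients 1,0,0,0,1,0,0 for degrees 0…6.
Finally multiplying by (y + y^2 + y^5 + y^6), the product of all factors after the first has coefficients 0,1,1,0,0,2,2 for degrees 0…6.
[y^6] = 1·2 + 1·0 + 1·1 = 3.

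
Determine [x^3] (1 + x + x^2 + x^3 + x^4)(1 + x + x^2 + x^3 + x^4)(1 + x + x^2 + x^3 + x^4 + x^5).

10

(1 + x + x^2 + x^3 + x^4) has coefficients 1,1,1,1 for degrees 0…3.
(1 + x + x^2 + x^3 + x^4) has coefficients 1,1,1,1 for degrees 0…3.
Finally multiplying by (1 + x + x^2 + x^3 + x^4 + x^5), the product of all factors after the first has coefficients 1,2,3,4 for degrees 0…3.
[x^3] = 1·4 + 1·3 + 1·2 + 1·1 = 10.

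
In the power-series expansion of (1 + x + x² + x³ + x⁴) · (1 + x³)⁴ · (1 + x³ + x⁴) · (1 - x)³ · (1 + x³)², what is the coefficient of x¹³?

-59

(1 + x + x² + x³ + x⁴) has coefficients 1,1,1,1,1 for degrees 0…4.
(1 + x³)⁴ has coefficients 1,0,0,4,0,0,6,0,0,4,0,0,1,0 for degrees 0…13.
Multiplying by (1 + x³ + x⁴) gives running coefficients 1,0,0,5,1,0,10,4,0,10,6,0,5,4 for degrees 0…13.
Multiplying by (1 - x)³ gives running coefficients 1,-3,3,4,-14,12,8,-27,18,12,-28,12,13,-17 for degrees 0…13.
Finally multiplying by (1 + x³)², the product of all factors after the first has coefficients 1,-3,3,6,-20,18,17,-58,45,32,-96,60,45,-100 for degrees 0…13.
[x¹³] = 1·(-100) + 1·45 + 1·60 + 1·(-96) + 1·32 = -59.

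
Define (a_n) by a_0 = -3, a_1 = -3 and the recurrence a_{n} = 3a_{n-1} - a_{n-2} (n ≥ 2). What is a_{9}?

The ordinary generating function has denominator 1 - 3x + x^2.
Iterating the recurrence: a_0,…,a_{9} = -3, -3, -6, -15, -39, -102, -267, -699, -1830, -4791.

-4791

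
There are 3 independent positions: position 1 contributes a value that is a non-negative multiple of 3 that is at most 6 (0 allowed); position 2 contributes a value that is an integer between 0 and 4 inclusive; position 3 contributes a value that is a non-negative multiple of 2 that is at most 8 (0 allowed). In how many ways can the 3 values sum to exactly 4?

4

The generating function for the choices is (1 + t³ + t⁶)·(1 + t + t² + t³ + t⁴)·(1 + t² + t⁴ + t⁶ + t⁸); the count is [t⁴].
(1 + t³ + t⁶) has coefficients 1,0,0,1,0 for degrees 0…4.
(1 + t + t² + t³ + t⁴) has coefficients 1,1,1,1,1 for degrees 0…4.
Finally multiplying by (1 + t² + t⁴ + t⁶ + t⁸), the product of all factors after the first has coefficients 1,1,2,2,3 for degrees 0…4.
[t⁴] = 1·3 + 1·1 = 4.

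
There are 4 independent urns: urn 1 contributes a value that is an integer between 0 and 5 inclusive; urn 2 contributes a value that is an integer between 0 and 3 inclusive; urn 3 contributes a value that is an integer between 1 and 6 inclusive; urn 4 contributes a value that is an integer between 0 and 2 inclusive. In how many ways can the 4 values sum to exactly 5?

The generating function for the choices is (1 + t + t^2 + t^3 + t^4 + t^5)·(1 + t + t^2 + t^3)·(t + t^2 + t^3 + t^4 + t^5 + t^6)·(1 + t + t^2); the count is [t^5].
(1 + t + t^2 + t^3 + t^4 + t^5) has coefficients 1,1,1,1,1,1 for degrees 0…5.
(1 + t + t^2 + t^3) has coefficients 1,1,1,1,0,0 for degrees 0…5.
Multiplying by (t + t^2 + t^3 + t^4 + t^5 + t^6) gives running coefficients 0,1,2,3,4,4 for degrees 0…5.
Finally multiplying by (1 + t + t^2), the product of all factors after the first has coefficients 0,1,3,6,9,11 for degrees 0…5.
[t^5] = 1·11 + 1·9 + 1·6 + 1·3 + 1·1 + 1·0 = 30.

30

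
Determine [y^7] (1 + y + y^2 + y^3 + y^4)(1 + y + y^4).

(1 + y + y^2 + y^3 + y^4) has coefficients 1,1,1,1,1 for degrees 0…4.
(1 + y + y^4) has coefficients 1,1,0,0,1,0,0,0 for degrees 0…7.
[y^7] = 1·0 + 1·0 + 1·0 + 1·1 + 1·0 = 1.

1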